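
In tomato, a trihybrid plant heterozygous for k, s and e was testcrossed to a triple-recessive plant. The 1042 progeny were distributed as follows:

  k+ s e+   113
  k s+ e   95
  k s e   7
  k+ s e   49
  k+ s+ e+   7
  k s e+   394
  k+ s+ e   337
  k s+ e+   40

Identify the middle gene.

e

The two most frequent reciprocal classes, k+ s+ e and k s e+, are the parental types, so the F1 was k+ s+ e / k s e+.
The two rarest classes, k+ s+ e+ and k s e, are the double crossovers. Comparing them with the parentals, only the e allele has switched, so e is the middle locus and the order is k – e – s.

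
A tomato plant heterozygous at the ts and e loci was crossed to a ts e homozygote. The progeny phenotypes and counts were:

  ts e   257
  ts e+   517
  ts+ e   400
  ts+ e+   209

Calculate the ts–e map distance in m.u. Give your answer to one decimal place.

33.7 m.u.

The two most frequent classes, ts+ e (400) and ts e+ (517), are the parental types, so the F1 was ts+ e / ts e+.
The recombinant classes are ts+ e+ and ts e: 209 + 257 = 466.
Recombination frequency = 466/1383 = 0.3369 ≈ 33.7%, i.e. 33.7 m.u.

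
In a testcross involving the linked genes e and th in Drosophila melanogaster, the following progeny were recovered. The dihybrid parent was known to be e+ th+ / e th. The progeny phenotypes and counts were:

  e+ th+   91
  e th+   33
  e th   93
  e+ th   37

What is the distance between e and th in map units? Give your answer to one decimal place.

The recombinant classes are e+ th and e th+: 37 + 33 = 70.
Recombination frequency = 70/254 = 0.2756 ≈ 27.6%, i.e. 27.6 map units.

27.6 map units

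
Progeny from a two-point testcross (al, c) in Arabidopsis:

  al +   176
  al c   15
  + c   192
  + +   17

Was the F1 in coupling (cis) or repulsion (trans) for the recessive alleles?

trans

The two most frequent classes are + c (192) and al + (176); these are the parental (non-recombinant) types.
So the F1 carried + c on one chromosome and al + on the other — the recessive alleles are on opposite chromosomes (trans / repulsion).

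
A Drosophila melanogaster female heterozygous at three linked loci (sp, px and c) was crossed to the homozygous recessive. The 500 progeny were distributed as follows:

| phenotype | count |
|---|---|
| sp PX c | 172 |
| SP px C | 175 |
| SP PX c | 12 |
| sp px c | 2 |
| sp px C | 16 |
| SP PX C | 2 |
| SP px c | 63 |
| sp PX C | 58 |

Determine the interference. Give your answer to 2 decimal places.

The two most frequent reciprocal classes, SP px C and sp PX c, are the parental types, so the F1 was SP px C / sp PX c.
The two rarest classes, SP PX C and sp px c, are the double crossovers. Comparing them with the parentals, only the px allele has switched, so px is the middle locus and the order is sp – px – c.
sp–px: (28 + 4)/500 = 0.0640; px–c: (121 + 4)/500 = 0.2500.
Expected DCO frequency = 0.0640 × 0.2500 ≈ 0.01600; observed = 4/500 ≈ 0.00800.
Coefficient of coincidence = 0.00800/0.01600 ≈ 0.50; interference = 1 − 0.50 = 0.50.

0.50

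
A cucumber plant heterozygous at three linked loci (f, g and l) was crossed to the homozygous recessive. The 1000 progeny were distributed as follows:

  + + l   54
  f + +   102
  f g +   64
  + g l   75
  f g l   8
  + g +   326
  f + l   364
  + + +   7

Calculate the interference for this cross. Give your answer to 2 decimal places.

0.41

The two most frequent reciprocal classes, f + l and + g +, are the parental types, so the F1 was f + l / + g +.
The two rarest classes, f g l and + + +, are the double crossovers. Comparing them with the parentals, only the g allele has switched, so g is the middle locus and the order is f – g – l.
f–g: (118 + 15)/1000 = 0.1330; g–l: (177 + 15)/1000 = 0.1920.
Expected DCO frequency = 0.1330 × 0.1920 ≈ 0.02554; observed = 15/1000 ≈ 0.01500.
Coefficient of coincidence = 0.01500/0.02554 ≈ 0.59; interference = 1 − 0.59 = 0.41.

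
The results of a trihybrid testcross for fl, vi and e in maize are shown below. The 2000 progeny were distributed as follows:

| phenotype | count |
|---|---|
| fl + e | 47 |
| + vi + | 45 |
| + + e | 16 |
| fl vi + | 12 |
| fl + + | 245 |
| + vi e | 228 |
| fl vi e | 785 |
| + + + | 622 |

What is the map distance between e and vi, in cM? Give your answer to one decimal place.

The two most frequent reciprocal classes, + + + and fl vi e, are the parental types, so the F1 was + + + / fl vi e.
The two rarest classes, + + e and fl vi +, are the double crossovers. Comparing them with the parentals, only the e allele has switched, so e is the middle locus and the order is vi – e – fl.
Crossovers in the vi–e interval produce the single-crossover classes + vi + and fl + e (45 + 47 = 92) plus the double crossovers (28).
RF(vi–e) = (92 + 28) / 2000 = 120/2000 = 0.0600 → 6.0 cM.

6.0 cM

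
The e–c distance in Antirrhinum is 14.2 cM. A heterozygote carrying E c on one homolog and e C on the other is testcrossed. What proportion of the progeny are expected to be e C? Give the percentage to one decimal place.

A map distance of 14.2 cM corresponds to a recombination frequency of 0.142.
The F1 is E c / e C, so e C is a parental gamete class with expected frequency (1 − r)/2 = 0.858/2 = 0.4290.
That is 0.4290 = 42.9% of the progeny.

42.9%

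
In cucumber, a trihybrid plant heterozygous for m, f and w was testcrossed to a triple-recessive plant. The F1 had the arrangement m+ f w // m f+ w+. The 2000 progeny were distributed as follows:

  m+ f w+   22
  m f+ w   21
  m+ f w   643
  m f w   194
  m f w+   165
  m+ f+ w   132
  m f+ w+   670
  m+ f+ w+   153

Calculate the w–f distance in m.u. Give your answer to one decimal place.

The two rarest classes, m+ f w+ and m f+ w, are the double crossovers. Comparing them with the parentals, only the w allele has switched, so w is the middle locus and the order is m – w – f.
Crossovers in the w–f interval produce the single-crossover classes m+ f+ w and m f w+ (132 + 165 = 297) plus the double crossovers (43).
RF(w–f) = (297 + 43) / 2000 = 340/2000 = 0.1700 → 17.0 m.u.

17.0 m.u.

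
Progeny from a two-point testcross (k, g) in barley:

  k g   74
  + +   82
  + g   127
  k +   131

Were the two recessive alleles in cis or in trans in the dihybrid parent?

trans

The two most frequent classes are + g (127) and k + (131); these are the parental (non-recombinant) types.
So the F1 carried + g on one chromosome and k + on the other — the recessive alleles are on opposite chromosomes (trans / repulsion).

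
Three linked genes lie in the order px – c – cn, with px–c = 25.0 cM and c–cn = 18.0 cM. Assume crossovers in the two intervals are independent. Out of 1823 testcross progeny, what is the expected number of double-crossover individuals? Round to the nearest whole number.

82

Map distances give recombination frequencies of 0.250 and 0.180 for the two intervals.
With no interference, expected double-crossover frequency = 0.250 × 0.180 = 0.04500.
Expected number = 0.04500 × 1823 = 82.03 ≈ 82.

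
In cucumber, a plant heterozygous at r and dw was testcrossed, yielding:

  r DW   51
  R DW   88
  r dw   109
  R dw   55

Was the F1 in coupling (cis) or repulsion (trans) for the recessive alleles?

The two most frequent classes are R DW (88) and r dw (109); these are the parental (non-recombinant) types.
So the F1 carried R DW on one chromosome and r dw on the other — the recessive alleles are on the same chromosome (cis / coupling).

cis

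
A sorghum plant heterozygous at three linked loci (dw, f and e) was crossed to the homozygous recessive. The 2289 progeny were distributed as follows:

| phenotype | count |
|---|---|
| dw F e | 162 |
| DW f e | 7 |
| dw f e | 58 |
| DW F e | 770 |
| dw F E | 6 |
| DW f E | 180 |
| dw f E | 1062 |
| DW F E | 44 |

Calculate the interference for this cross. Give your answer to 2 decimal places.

0.27

The two most frequent reciprocal classes, DW F e and dw f E, are the parental types, so the F1 was DW F e / dw f E.
The two rarest classes, DW f e and dw F E, are the double crossovers. Comparing them with the parentals, only the f allele has switched, so f is the middle locus and the order is e – f – dw.
e–f: (102 + 13)/2289 = 0.0502; f–dw: (342 + 13)/2289 = 0.1551.
Expected DCO frequency = 0.0502 × 0.1551 ≈ 0.00779; observed = 13/2289 ≈ 0.00568.
Coefficient of coincidence = 0.00568/0.00779 ≈ 0.73; interference = 1 − 0.73 = 0.27.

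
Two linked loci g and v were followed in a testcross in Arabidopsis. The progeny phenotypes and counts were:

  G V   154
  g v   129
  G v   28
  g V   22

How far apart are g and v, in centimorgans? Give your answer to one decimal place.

The two most frequent classes, G V (154) and g v (129), are the parental types, so the F1 was G V / g v.
The recombinant classes are G v and g V: 28 + 22 = 50.
Recombination frequency = 50/333 = 0.1502 ≈ 15.0%, i.e. 15.0 centimorgans.

15.0 centimorgans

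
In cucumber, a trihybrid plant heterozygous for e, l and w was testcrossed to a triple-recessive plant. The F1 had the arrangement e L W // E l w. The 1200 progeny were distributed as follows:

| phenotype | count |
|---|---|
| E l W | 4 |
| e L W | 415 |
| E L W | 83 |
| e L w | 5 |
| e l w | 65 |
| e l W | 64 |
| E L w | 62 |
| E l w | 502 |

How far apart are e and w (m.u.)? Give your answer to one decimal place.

The two rarest classes, e L w and E l W, are the double crossovers. Comparing them with the parentals, only the w allele has switched, so w is the middle locus and the order is e – w – l.
Crossovers in the e–w interval produce the single-crossover classes E L W and e l w (83 + 65 = 148) plus the double crossovers (9).
RF(e–w) = (148 + 9) / 1200 = 157/1200 = 0.1308 → 13.1 m.u.

13.1 m.u.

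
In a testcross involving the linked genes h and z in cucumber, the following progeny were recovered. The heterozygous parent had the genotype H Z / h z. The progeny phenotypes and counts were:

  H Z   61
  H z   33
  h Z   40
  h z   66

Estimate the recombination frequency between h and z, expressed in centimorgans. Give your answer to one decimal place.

36.5 centimorgans

The recombinant classes are H z and h Z: 33 + 40 = 73.
Recombination frequency = 73/200 = 0.3650 ≈ 36.5%, i.e. 36.5 centimorgans.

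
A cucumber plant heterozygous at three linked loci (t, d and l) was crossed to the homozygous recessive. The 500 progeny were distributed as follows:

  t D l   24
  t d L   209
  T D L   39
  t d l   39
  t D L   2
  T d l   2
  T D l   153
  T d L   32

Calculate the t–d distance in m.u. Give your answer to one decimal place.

The two most frequent reciprocal classes, T D l and t d L, are the parental types, so the F1 was T D l / t d L.
The two rarest classes, T d l and t D L, are the double crossovers. Comparing them with the parentals, only the d allele has switched, so d is the middle locus and the order is t – d – l.
Crossovers in the t–d interval produce the single-crossover classes t D l and T d L (24 + 32 = 56) plus the double crossovers (4).
RF(t–d) = (56 + 4) / 500 = 60/500 = 0.1200 → 12.0 m.u.

12.0 m.u.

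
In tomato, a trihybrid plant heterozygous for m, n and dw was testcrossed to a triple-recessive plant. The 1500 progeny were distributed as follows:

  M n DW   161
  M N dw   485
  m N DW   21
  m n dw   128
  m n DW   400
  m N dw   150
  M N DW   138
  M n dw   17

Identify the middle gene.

The two most frequent reciprocal classes, M N dw and m n DW, are the parental types, so the F1 was M N dw / m n DW.
The two rarest classes, M n dw and m N DW, are the double crossovers. Comparing them with the parentals, only the n allele has switched, so n is the middle locus and the order is m – n – dw.

n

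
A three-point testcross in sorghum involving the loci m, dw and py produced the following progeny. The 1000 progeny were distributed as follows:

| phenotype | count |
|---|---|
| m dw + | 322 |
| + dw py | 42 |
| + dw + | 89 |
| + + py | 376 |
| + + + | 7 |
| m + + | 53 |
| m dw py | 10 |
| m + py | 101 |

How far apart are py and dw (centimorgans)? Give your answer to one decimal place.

11.2 centimorgans

The two most frequent reciprocal classes, + + py and m dw +, are the parental types, so the F1 was + + py / m dw +.
The two rarest classes, + + + and m dw py, are the double crossovers. Comparing them with the parentals, only the py allele has switched, so py is the middle locus and the order is m – py – dw.
Crossovers in the py–dw interval produce the single-crossover classes + dw py and m + + (42 + 53 = 95) plus the double crossovers (17).
RF(py–dw) = (95 + 17) / 1000 = 112/1000 = 0.1120 → 11.2 centimorgans.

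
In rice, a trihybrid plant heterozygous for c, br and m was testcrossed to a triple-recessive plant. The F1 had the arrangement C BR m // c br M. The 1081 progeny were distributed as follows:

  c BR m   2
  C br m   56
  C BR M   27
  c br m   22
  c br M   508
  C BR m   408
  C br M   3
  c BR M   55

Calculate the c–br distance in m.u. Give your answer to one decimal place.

The two rarest classes, c BR m and C br M, are the double crossovers. Comparing them with the parentals, only the c allele has switched, so c is the middle locus and the order is br – c – m.
Crossovers in the br–c interval produce the single-crossover classes C br m and c BR M (56 + 55 = 111) plus the double crossovers (5).
RF(br–c) = (111 + 5) / 1081 = 116/1081 = 0.1073 → 10.7 m.u.

10.7 m.u.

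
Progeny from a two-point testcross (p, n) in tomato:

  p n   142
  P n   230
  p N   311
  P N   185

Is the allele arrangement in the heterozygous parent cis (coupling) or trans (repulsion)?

trans

The two most frequent classes are P n (230) and p N (311); these are the parental (non-recombinant) types.
So the F1 carried P n on one chromosome and p N on the other — the recessive alleles are on opposite chromosomes (trans / repulsion).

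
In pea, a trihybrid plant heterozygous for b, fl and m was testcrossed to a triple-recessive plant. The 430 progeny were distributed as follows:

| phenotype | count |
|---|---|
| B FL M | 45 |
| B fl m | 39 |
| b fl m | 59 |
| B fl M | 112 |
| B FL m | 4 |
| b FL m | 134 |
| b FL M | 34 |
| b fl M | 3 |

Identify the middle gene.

b

The two most frequent reciprocal classes, b FL m and B fl M, are the parental types, so the F1 was b FL m / B fl M.
The two rarest classes, B FL m and b fl M, are the double crossovers. Comparing them with the parentals, only the b allele has switched, so b is the middle locus and the order is fl – b – m.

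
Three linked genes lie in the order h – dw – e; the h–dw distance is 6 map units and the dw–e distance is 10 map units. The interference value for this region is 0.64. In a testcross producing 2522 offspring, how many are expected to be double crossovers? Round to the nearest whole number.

Map distances give recombination frequencies of 0.060 and 0.100 for the two intervals.
With interference 0.64 (so coincidence = 0.36), expected double-crossover frequency = 0.060 × 0.100 × 0.36 = 0.00216.
Expected number = 0.00216 × 2522 = 5.45 ≈ 5.

5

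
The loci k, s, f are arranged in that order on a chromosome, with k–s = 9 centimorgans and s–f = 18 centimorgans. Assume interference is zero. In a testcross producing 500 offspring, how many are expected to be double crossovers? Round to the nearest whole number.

8

Map distances give recombination frequencies of 0.090 and 0.180 for the two intervals.
With no interference, expected double-crossover frequency = 0.090 × 0.180 = 0.01620.
Expected number = 0.01620 × 500 = 8.10 ≈ 8.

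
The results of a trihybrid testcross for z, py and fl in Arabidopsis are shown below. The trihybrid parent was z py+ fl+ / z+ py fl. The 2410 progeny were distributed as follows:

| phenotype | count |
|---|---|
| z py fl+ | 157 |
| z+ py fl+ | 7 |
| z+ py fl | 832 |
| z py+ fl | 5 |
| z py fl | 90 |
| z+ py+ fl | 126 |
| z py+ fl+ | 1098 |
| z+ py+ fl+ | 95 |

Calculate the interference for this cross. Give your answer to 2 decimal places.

0.50

The two rarest classes, z py+ fl and z+ py fl+, are the double crossovers. Comparing them with the parentals, only the fl allele has switched, so fl is the middle locus and the order is z – fl – py.
z–fl: (185 + 12)/2410 = 0.0817; fl–py: (283 + 12)/2410 = 0.1224.
Expected DCO frequency = 0.0817 × 0.1224 ≈ 0.01000; observed = 12/2410 ≈ 0.00498.
Coefficient of coincidence = 0.00498/0.01000 ≈ 0.50; interference = 1 − 0.50 = 0.50.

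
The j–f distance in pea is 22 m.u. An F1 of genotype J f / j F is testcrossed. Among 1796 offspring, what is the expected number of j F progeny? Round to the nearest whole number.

A map distance of 22 m.u. corresponds to a recombination frequency of 0.220.
The F1 is J f / j F, so j F is a parental gamete class with expected frequency (1 − r)/2 = 0.780/2 = 0.3900.
Expected number = 0.3900 × 1796 = 700.44 ≈ 700.

700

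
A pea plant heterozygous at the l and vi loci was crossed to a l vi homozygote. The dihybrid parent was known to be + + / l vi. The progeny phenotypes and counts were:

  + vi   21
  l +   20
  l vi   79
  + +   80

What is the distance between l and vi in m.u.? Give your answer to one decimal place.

The recombinant classes are + vi and l +: 21 + 20 = 41.
Recombination frequency = 41/200 = 0.2050 ≈ 20.5%, i.e. 20.5 m.u.

20.5 m.u.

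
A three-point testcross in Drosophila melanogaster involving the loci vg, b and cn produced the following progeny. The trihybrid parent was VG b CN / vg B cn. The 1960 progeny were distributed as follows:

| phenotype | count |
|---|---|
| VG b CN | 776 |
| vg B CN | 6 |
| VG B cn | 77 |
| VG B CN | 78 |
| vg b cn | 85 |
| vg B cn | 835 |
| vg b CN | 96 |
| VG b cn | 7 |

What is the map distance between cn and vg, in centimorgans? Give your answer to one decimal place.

The two rarest classes, VG b cn and vg B CN, are the double crossovers. Comparing them with the parentals, only the cn allele has switched, so cn is the middle locus and the order is b – cn – vg.
Crossovers in the cn–vg interval produce the single-crossover classes vg b CN and VG B cn (96 + 77 = 173) plus the double crossovers (13).
RF(cn–vg) = (173 + 13) / 1960 = 186/1960 = 0.0949 → 9.5 centimorgans.

9.5 centimorgans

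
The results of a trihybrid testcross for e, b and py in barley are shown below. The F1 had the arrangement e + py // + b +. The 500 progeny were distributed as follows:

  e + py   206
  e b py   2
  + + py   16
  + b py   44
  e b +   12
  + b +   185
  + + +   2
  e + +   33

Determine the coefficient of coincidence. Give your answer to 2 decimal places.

0.77

The two rarest classes, e b py and + + +, are the double crossovers. Comparing them with the parentals, only the b allele has switched, so b is the middle locus and the order is e – b – py.
e–b: (28 + 4)/500 = 0.0640; b–py: (77 + 4)/500 = 0.1620.
Expected DCO frequency = 0.0640 × 0.1620 ≈ 0.01037; observed = 4/500 ≈ 0.00800.
Coefficient of coincidence = 0.00800/0.01037 ≈ 0.77.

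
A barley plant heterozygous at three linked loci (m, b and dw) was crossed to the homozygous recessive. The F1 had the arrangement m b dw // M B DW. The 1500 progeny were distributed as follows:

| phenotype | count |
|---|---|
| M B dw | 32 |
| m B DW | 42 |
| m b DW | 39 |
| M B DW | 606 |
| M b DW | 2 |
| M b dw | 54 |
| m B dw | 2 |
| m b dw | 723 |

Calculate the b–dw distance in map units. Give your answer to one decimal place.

The two rarest classes, m B dw and M b DW, are the double crossovers. Comparing them with the parentals, only the b allele has switched, so b is the middle locus and the order is m – b – dw.
Crossovers in the b–dw interval produce the single-crossover classes m b DW and M B dw (39 + 32 = 71) plus the double crossovers (4).
RF(b–dw) = (71 + 4) / 1500 = 75/1500 = 0.0500 → 5.0 map units.

5.0 map units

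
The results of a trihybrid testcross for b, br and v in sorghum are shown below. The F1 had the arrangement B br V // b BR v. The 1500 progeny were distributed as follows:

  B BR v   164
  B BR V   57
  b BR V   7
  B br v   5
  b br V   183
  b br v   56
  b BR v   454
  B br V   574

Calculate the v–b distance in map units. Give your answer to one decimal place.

23.9 map units

The two rarest classes, B br v and b BR V, are the double crossovers. Comparing them with the parentals, only the v allele has switched, so v is the middle locus and the order is b – v – br.
Crossovers in the b–v interval produce the single-crossover classes b br V and B BR v (183 + 164 = 347) plus the double crossovers (12).
RF(b–v) = (347 + 12) / 1500 = 359/1500 = 0.2393 → 23.9 map units.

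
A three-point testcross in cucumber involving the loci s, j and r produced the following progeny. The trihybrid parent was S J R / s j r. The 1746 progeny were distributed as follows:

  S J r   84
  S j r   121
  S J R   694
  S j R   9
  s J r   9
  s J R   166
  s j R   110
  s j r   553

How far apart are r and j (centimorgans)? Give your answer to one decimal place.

The two rarest classes, S j R and s J r, are the double crossovers. Comparing them with the parentals, only the j allele has switched, so j is the middle locus and the order is r – j – s.
Crossovers in the r–j interval produce the single-crossover classes S J r and s j R (84 + 110 = 194) plus the double crossovers (18).
RF(r–j) = (194 + 18) / 1746 = 212/1746 = 0.1214 → 12.1 centimorgans.

12.1 centimorgans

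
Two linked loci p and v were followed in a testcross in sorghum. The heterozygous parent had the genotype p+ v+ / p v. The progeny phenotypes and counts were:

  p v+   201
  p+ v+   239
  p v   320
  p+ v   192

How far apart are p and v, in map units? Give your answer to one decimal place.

The recombinant classes are p+ v and p v+: 192 + 201 = 393.
Recombination frequency = 393/952 = 0.4128 ≈ 41.3%, i.e. 41.3 map units.

41.3 map units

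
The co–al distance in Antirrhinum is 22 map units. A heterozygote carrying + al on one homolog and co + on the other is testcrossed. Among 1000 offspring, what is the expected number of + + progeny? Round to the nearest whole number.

110

A map distance of 22 map units corresponds to a recombination frequency of 0.220.
The F1 is + al / co +, so + + is a recombinant gamete class with expected frequency r/2 = 0.220/2 = 0.1100.
Expected number = 0.1100 × 1000 = 110.00 ≈ 110.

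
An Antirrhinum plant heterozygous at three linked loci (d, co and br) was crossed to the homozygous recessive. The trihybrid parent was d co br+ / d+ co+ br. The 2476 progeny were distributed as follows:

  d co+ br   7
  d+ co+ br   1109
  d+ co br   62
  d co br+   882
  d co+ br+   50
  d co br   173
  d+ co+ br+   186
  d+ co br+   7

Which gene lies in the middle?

The two rarest classes, d+ co br+ and d co+ br, are the double crossovers. Comparing them with the parentals, only the d allele has switched, so d is the middle locus and the order is co – d – br.

d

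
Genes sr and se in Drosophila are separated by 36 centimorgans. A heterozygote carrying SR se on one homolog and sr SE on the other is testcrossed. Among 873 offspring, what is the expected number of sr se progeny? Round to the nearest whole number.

A map distance of 36 centimorgans corresponds to a recombination frequency of 0.360.
The F1 is SR se / sr SE, so sr se is a recombinant gamete class with expected frequency r/2 = 0.360/2 = 0.1800.
Expected number = 0.1800 × 873 = 157.14 ≈ 157.

157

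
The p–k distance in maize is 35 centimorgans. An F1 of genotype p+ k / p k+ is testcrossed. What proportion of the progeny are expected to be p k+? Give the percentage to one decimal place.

32.5%

A map distance of 35 centimorgans corresponds to a recombination frequency of 0.350.
The F1 is p+ k / p k+, so p k+ is a parental gamete class with expected frequency (1 − r)/2 = 0.650/2 = 0.3250.
That is 0.3250 = 32.5% of the progeny.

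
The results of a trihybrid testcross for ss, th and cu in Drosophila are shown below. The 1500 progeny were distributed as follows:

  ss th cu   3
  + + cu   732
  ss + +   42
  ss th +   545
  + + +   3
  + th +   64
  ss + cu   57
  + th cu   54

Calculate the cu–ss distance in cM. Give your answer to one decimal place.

8.5 cM

The two most frequent reciprocal classes, ss th + and + + cu, are the parental types, so the F1 was ss th + / + + cu.
The two rarest classes, ss th cu and + + +, are the double crossovers. Comparing them with the parentals, only the cu allele has switched, so cu is the middle locus and the order is th – cu – ss.
Crossovers in the cu–ss interval produce the single-crossover classes + th + and ss + cu (64 + 57 = 121) plus the double crossovers (6).
RF(cu–ss) = (121 + 6) / 1500 = 127/1500 = 0.0847 → 8.5 cM.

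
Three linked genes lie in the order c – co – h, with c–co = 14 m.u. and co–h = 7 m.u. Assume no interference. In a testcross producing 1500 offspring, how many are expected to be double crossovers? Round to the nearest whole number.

Map distances give recombination frequencies of 0.140 and 0.070 for the two intervals.
With no interference, expected double-crossover frequency = 0.140 × 0.070 = 0.00980.
Expected number = 0.00980 × 1500 = 14.70 ≈ 15.

15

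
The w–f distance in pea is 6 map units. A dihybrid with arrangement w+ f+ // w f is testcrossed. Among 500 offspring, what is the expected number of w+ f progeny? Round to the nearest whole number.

A map distance of 6 map units corresponds to a recombination frequency of 0.060.
The F1 is w+ f+ / w f, so w+ f is a recombinant gamete class with expected frequency r/2 = 0.060/2 = 0.0300.
Expected number = 0.0300 × 500 = 15.00 ≈ 15.

15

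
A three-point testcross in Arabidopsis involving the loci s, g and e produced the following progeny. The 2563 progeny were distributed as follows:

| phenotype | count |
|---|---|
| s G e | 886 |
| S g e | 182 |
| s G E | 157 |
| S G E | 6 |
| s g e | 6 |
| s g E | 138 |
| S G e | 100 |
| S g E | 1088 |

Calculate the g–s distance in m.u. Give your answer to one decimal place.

9.8 m.u.

The two most frequent reciprocal classes, S g E and s G e, are the parental types, so the F1 was S g E / s G e.
The two rarest classes, S G E and s g e, are the double crossovers. Comparing them with the parentals, only the g allele has switched, so g is the middle locus and the order is e – g – s.
Crossovers in the g–s interval produce the single-crossover classes s g E and S G e (138 + 100 = 238) plus the double crossovers (12).
RF(g–s) = (238 + 12) / 2563 = 250/2563 = 0.0975 → 9.8 m.u.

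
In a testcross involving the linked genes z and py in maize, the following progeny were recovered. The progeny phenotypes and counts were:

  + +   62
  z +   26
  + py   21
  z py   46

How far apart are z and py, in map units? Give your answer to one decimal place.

30.3 map units

The two most frequent classes, + + (62) and z py (46), are the parental types, so the F1 was + + / z py.
The recombinant classes are + py and z +: 21 + 26 = 47.
Recombination frequency = 47/155 = 0.3032 ≈ 30.3%, i.e. 30.3 map units.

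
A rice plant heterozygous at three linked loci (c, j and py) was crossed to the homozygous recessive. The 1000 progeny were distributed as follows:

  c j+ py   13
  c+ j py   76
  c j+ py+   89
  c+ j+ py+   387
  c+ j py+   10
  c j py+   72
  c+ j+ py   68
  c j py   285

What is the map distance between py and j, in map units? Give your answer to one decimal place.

The two most frequent reciprocal classes, c+ j+ py+ and c j py, are the parental types, so the F1 was c+ j+ py+ / c j py.
The two rarest classes, c+ j py+ and c j+ py, are the double crossovers. Comparing them with the parentals, only the j allele has switched, so j is the middle locus and the order is c – j – py.
Crossovers in the j–py interval produce the single-crossover classes c+ j+ py and c j py+ (68 + 72 = 140) plus the double crossovers (23).
RF(j–py) = (140 + 23) / 1000 = 163/1000 = 0.1630 → 16.3 map units.

16.3 map units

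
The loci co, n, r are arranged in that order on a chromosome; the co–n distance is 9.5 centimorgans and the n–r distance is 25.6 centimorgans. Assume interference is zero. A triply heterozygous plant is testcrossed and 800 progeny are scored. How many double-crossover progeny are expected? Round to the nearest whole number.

Map distances give recombination frequencies of 0.095 and 0.256 for the two intervals.
With no interference, expected double-crossover frequency = 0.095 × 0.256 = 0.02432.
Expected number = 0.02432 × 800 = 19.46 ≈ 19.

19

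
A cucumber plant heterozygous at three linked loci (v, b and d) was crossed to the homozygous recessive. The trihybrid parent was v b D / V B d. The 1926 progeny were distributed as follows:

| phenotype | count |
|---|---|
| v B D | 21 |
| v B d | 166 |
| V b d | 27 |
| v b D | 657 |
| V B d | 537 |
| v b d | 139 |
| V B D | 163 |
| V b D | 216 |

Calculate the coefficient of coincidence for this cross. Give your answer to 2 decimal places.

The two rarest classes, v B D and V b d, are the double crossovers. Comparing them with the parentals, only the b allele has switched, so b is the middle locus and the order is d – b – v.
d–b: (302 + 48)/1926 = 0.1817; b–v: (382 + 48)/1926 = 0.2233.
Expected DCO frequency = 0.1817 × 0.2233 ≈ 0.04057; observed = 48/1926 ≈ 0.02492.
Coefficient of coincidence = 0.02492/0.04057 ≈ 0.61.

0.61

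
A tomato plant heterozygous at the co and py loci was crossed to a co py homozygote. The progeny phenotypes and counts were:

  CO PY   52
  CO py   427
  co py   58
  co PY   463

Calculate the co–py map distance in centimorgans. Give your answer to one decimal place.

The two most frequent classes, CO py (427) and co PY (463), are the parental types, so the F1 was CO py / co PY.
The recombinant classes are CO PY and co py: 52 + 58 = 110.
Recombination frequency = 110/1000 = 0.1100 ≈ 11.0%, i.e. 11.0 centimorgans.

11.0 centimorgans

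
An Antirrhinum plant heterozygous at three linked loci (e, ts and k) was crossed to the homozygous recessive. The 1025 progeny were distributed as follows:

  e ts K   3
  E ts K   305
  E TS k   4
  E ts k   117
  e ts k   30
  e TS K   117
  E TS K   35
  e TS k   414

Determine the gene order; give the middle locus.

The two most frequent reciprocal classes, e TS k and E ts K, are the parental types, so the F1 was e TS k / E ts K.
The two rarest classes, E TS k and e ts K, are the double crossovers. Comparing them with the parentals, only the e allele has switched, so e is the middle locus and the order is k – e – ts.

e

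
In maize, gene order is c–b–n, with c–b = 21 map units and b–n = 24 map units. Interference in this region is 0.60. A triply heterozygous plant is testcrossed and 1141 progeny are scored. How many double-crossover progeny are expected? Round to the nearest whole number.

23

Map distances give recombination frequencies of 0.210 and 0.240 for the two intervals.
With interference 0.60 (so coincidence = 0.40), expected double-crossover frequency = 0.210 × 0.240 × 0.40 = 0.02016.
Expected number = 0.02016 × 1141 = 23.00 ≈ 23.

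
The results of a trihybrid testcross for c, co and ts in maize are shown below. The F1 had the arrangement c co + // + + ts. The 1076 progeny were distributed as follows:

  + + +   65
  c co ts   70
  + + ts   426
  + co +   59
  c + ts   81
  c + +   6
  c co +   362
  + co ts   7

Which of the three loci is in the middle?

The two rarest classes, c + + and + co ts, are the double crossovers. Comparing them with the parentals, only the co allele has switched, so co is the middle locus and the order is c – co – ts.

co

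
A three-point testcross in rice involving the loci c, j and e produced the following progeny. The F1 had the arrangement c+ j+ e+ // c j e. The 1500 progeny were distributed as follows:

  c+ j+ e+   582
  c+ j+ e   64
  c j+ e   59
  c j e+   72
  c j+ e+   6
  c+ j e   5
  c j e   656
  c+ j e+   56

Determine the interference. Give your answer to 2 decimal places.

The two rarest classes, c j+ e+ and c+ j e, are the double crossovers. Comparing them with the parentals, only the c allele has switched, so c is the middle locus and the order is e – c – j.
e–c: (136 + 11)/1500 = 0.0980; c–j: (115 + 11)/1500 = 0.0840.
Expected DCO frequency = 0.0980 × 0.0840 ≈ 0.00823; observed = 11/1500 ≈ 0.00733.
Coefficient of coincidence = 0.00733/0.00823 ≈ 0.89; interference = 1 − 0.89 = 0.11.

0.11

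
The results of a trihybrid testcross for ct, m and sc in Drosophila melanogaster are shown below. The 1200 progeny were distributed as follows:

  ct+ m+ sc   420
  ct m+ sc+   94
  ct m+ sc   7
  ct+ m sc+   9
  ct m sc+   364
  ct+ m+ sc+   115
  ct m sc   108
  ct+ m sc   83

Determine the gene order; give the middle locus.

ct

The two most frequent reciprocal classes, ct+ m+ sc and ct m sc+, are the parental types, so the F1 was ct+ m+ sc / ct m sc+.
The two rarest classes, ct m+ sc and ct+ m sc+, are the double crossovers. Comparing them with the parentals, only the ct allele has switched, so ct is the middle locus and the order is m – ct – sc.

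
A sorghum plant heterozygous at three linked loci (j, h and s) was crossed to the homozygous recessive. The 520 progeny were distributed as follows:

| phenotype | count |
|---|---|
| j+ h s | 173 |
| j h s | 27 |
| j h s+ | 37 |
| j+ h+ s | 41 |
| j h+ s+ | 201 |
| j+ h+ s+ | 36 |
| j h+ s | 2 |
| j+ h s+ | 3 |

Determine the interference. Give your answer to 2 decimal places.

The two most frequent reciprocal classes, j h+ s+ and j+ h s, are the parental types, so the F1 was j h+ s+ / j+ h s.
The two rarest classes, j h+ s and j+ h s+, are the double crossovers. Comparing them with the parentals, only the s allele has switched, so s is the middle locus and the order is h – s – j.
h–s: (78 + 5)/520 = 0.1596; s–j: (63 + 5)/520 = 0.1308.
Expected DCO frequency = 0.1596 × 0.1308 ≈ 0.02088; observed = 5/520 ≈ 0.00962.
Coefficient of coincidence = 0.00962/0.02088 ≈ 0.46; interference = 1 − 0.46 = 0.54.

0.54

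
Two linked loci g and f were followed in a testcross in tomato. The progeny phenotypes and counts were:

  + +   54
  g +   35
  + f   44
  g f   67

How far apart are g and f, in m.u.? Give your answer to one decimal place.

39.5 m.u.

The two most frequent classes, + + (54) and g f (67), are the parental types, so the F1 was + + / g f.
The recombinant classes are + f and g +: 44 + 35 = 79.
Recombination frequency = 79/200 = 0.3950 ≈ 39.5%, i.e. 39.5 m.u.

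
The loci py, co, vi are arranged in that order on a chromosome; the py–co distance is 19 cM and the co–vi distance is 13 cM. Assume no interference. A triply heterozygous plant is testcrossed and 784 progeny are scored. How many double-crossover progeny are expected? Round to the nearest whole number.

Map distances give recombination frequencies of 0.190 and 0.130 for the two intervals.
With no interference, expected double-crossover frequency = 0.190 × 0.130 = 0.02470.
Expected number = 0.02470 × 784 = 19.36 ≈ 19.

19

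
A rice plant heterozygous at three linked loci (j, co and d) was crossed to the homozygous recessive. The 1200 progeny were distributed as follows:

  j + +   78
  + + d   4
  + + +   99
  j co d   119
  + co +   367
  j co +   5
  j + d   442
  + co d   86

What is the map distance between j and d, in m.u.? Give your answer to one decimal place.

14.4 m.u.

The two most frequent reciprocal classes, j + d and + co +, are the parental types, so the F1 was j + d / + co +.
The two rarest classes, + + d and j co +, are the double crossovers. Comparing them with the parentals, only the j allele has switched, so j is the middle locus and the order is d – j – co.
Crossovers in the d–j interval produce the single-crossover classes j + + and + co d (78 + 86 = 164) plus the double crossovers (9).
RF(d–j) = (164 + 9) / 1200 = 173/1200 = 0.1442 → 14.4 m.u.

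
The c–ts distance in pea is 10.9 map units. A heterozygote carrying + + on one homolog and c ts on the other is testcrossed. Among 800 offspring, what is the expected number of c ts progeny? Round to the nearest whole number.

356

A map distance of 10.9 map units corresponds to a recombination frequency of 0.109.
The F1 is + + / c ts, so c ts is a parental gamete class with expected frequency (1 − r)/2 = 0.891/2 = 0.4455.
Expected number = 0.4455 × 800 = 356.40 ≈ 356.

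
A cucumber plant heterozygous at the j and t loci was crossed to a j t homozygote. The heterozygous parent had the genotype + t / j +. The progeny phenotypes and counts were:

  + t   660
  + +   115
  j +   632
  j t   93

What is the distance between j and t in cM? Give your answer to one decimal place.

The recombinant classes are + + and j t: 115 + 93 = 208.
Recombination frequency = 208/1500 = 0.1387 ≈ 13.9%, i.e. 13.9 cM.

13.9 cM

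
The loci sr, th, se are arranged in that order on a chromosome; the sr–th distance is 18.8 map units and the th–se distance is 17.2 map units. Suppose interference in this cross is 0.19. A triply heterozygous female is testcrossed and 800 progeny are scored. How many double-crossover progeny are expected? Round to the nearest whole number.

Map distances give recombination frequencies of 0.188 and 0.172 for the two intervals.
With interference 0.19 (so coincidence = 0.81), expected double-crossover frequency = 0.188 × 0.172 × 0.81 = 0.02619.
Expected number = 0.02619 × 800 = 20.95 ≈ 21.

21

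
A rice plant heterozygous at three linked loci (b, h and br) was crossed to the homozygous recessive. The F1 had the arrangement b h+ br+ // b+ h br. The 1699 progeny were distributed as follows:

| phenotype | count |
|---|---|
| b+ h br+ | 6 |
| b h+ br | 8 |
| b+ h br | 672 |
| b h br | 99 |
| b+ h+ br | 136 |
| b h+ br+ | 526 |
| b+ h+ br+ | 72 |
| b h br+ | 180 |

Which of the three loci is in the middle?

The two rarest classes, b h+ br and b+ h br+, are the double crossovers. Comparing them with the parentals, only the br allele has switched, so br is the middle locus and the order is b – br – h.

br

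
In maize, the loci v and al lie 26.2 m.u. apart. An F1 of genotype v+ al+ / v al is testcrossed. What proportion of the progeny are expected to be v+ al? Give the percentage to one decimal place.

A map distance of 26.2 m.u. corresponds to a recombination frequency of 0.262.
The F1 is v+ al+ / v al, so v+ al is a recombinant gamete class with expected frequency r/2 = 0.262/2 = 0.1310.
That is 0.1310 = 13.1% of the progeny.

13.1%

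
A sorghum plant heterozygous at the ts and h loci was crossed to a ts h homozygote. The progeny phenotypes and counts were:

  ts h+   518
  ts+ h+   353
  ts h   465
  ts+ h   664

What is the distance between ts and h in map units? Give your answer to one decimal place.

The two most frequent classes, ts+ h (664) and ts h+ (518), are the parental types, so the F1 was ts+ h / ts h+.
The recombinant classes are ts+ h+ and ts h: 353 + 465 = 818.
Recombination frequency = 818/2000 = 0.4090 ≈ 40.9%, i.e. 40.9 map units.

40.9 map units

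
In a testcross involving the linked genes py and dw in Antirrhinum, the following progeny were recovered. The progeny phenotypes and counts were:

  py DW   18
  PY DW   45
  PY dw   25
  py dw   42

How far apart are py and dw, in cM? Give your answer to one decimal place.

The two most frequent classes, PY DW (45) and py dw (42), are the parental types, so the F1 was PY DW / py dw.
The recombinant classes are PY dw and py DW: 25 + 18 = 43.
Recombination frequency = 43/130 = 0.3308 ≈ 33.1%, i.e. 33.1 cM.

33.1 cM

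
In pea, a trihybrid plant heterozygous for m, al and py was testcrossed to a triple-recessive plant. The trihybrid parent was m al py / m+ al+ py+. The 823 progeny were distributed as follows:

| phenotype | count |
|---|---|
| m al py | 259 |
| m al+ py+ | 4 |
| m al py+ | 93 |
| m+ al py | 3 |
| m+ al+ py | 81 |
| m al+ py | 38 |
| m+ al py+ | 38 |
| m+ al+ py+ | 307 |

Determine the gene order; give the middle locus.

m

The two rarest classes, m+ al py and m al+ py+, are the double crossovers. Comparing them with the parentals, only the m allele has switched, so m is the middle locus and the order is py – m – al.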